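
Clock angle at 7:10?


Hour hand = 7×30 + 10×0.5 = 215.0°
Minute hand = 10×6 = 60°
Difference = |215.0 - 60| = 155.0°

155.0°


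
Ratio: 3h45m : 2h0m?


Duration 1: 225 minutes
Duration 2: 120 minutes
Ratio = 225:120
GCD = 15
Simplified = 15:8
As a decimal: 15/8 ≈ 1.88

15:8 (1.88)


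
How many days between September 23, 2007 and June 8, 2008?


259 days

From September 23, 2007 to June 8, 2008
Rest of September 2007: 30 - 23 = 7
Full months: October 31, November 30, December 31, January 31, February 2008 29, March 31, April 30, May 31
Days into June 2008: 8
Total = 7 + 31 + 30 + 31 + 31 + 29 + 31 + 30 + 31 + 8 = 259 days


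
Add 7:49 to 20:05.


03:54 (next day)

Start: 1205 minutes from midnight
Add: 469 minutes
Total: 1674 minutes
Hours: 1674 ÷ 60 = 27 remainder 54
27 ≥ 24 → 27 - 24 = 3 (next day)


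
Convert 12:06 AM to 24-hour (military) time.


Input: 12:06 AM
12 AM → 00 (midnight)

00:06


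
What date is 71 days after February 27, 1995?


May 9, 1995

Start: February 27, 1995
Add 71 days
February 27 → March 1: 28 - 27 + 1 = 2 days (71 - 2 = 69 left)
March 1 → April 1: 31 - 1 + 1 = 31 days (69 - 31 = 38 left)
April 1 → May 1: 30 - 1 + 1 = 30 days (38 - 30 = 8 left)
May 1 + 8 = May 9, 1995


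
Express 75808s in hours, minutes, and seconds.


Hours: 75808 ÷ 3600 = 21 remainder 208
Minutes: 208 ÷ 60 = 3 remainder 28
Seconds: 28

21h 3m 28s


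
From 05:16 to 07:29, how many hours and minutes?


2h 13m

End time in minutes: 7×60 + 29 = 449
Start time in minutes: 5×60 + 16 = 316
Difference = 449 - 316 = 133 minutes
= 2 hours 13 minutes


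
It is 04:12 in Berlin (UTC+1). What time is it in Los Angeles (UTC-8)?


19:12 (previous day)

Time difference = UTC-8 - UTC+1 = -9 hours
New hour = (4 -9) mod 24
= -5 mod 24 = 19
Minutes unchanged → 19:12; -5 < 0 → previous day


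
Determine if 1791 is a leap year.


Rules: divisible by 4 AND (not by 100 OR by 400)
1791 ÷ 4 = 447 remainder 3 → not divisible by 4
Not divisible by 4 → not a leap year

No


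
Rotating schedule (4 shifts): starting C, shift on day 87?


Shift A

Shifts: A, B, C, D
Start: C (index 2)
Day 87: (2 + 87 - 1) mod 4
= 88 mod 4
= 0
Index 0 → shift A


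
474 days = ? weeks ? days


Weeks: 474 ÷ 7 = 67 remainder 5

67 weeks 5 days


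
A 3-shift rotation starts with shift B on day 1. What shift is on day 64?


Shifts: A, B, C
Start: B (index 1)
Day 64: (1 + 64 - 1) mod 3
= 64 mod 3
= 1
Index 1 → shift B

Shift B


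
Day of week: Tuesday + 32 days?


Start: Tuesday (index 1)
(1 + 32) mod 7
= 33 mod 7
= 5
Index 5 → Saturday

Saturday


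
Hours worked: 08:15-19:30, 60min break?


10h 15m (615 minutes)

Total time = (19×60+30) - (8×60+15)
= 1170 - 495 = 675 min
Minus break: 675 - 60 = 615 min
= 10h 15m


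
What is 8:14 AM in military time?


Input: 8:14 AM
AM hour stays: 8

08:14


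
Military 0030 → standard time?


Hour: 0
0 → 12 AM (midnight)

12:30 AM


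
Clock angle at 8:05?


Hour hand = 8×30 + 5×0.5 = 242.5°
Minute hand = 5×6 = 30°
Difference = |242.5 - 30| = 212.5°
Since > 180°: 360 - 212.5 = 147.5°

147.5°


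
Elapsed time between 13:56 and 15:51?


End time in minutes: 15×60 + 51 = 951
Start time in minutes: 13×60 + 56 = 836
Difference = 951 - 836 = 115 minutes
= 1 hours 55 minutes

1h 55m


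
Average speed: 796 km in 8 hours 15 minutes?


Distance: 796 km
Time: 8h 15m = 495 min = 495/60 = 33/4 hours
Speed = 796 ÷ (33/4) = 796 × 4 / 33 = 3184/33 ≈ 96.5 km/h

96.5 km/h


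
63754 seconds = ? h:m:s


Hours: 63754 ÷ 3600 = 17 remainder 2554
Minutes: 2554 ÷ 60 = 42 remainder 34
Seconds: 34

17h 42m 34s


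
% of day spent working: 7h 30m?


31.3%

Time: 450 minutes
Day: 1440 minutes
Percentage = (450/1440) × 100 ≈ 31.3%


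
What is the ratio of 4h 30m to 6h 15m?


18:25 (0.72)

Duration 1: 270 minutes
Duration 2: 375 minutes
Ratio = 270:375
GCD = 15
Simplified = 18:25
As a decimal: 18/25 = 0.72


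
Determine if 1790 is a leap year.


No

Rules: divisible by 4 AND (not by 100 OR by 400)
1790 ÷ 4 = 447 remainder 2 → not divisible by 4
Not divisible by 4 → not a leap year


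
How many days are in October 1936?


31 days

Month: October (month 10)
October has 31 days


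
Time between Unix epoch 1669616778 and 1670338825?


Difference = 1670338825 - 1669616778 = 722047 seconds
In hours: 722047 / 3600 ≈ 200.6
In days: 722047 / 86400 ≈ 8.36

722047 seconds (200.6 hours / 8.36 days)


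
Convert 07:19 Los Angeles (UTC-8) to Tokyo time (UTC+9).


00:19 (next day)

Time difference = UTC+9 - UTC-8 = +17 hours
New hour = (7 + 17) mod 24
= 24 mod 24 = 0
Minutes unchanged → 00:19; 24 ≥ 24 → next day


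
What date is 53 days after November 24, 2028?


Start: November 24, 2028
Add 53 days
November 24 → December 1: 30 - 24 + 1 = 7 days (53 - 7 = 46 left)
December 1 → January 1: 31 - 1 + 1 = 31 days (46 - 31 = 15 left)
January 1 + 15 = January 16, 2029

January 16, 2029


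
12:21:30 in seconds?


Hours: 12 × 3600 = 43200
Minutes: 21 × 60 = 1260
Seconds: 30
Total = 43200 + 1260 + 30 = 44490

44490 seconds


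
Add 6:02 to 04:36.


Start: 276 minutes from midnight
Add: 362 minutes
Total: 638 minutes
Hours: 638 ÷ 60 = 10 remainder 38

10:38


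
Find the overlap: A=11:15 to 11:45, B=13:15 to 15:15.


0 minutes

Meeting A: 675-705 (in minutes from midnight)
Meeting B: 795-915
Overlap start = max(675, 795) = 795
Overlap end = min(705, 915) = 705
Overlap = max(0, 705 - 795) = 0 min


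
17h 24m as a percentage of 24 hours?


Total minutes: 17×60 + 24 = 1044
Day = 24×60 = 1440 minutes
Fraction = 1044/1440 = 0.7250
As a percentage: 1044/1440 × 100 = 72.50%

0.7250 (72.50%)


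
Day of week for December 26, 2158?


Tuesday

Zeller's congruence:
q=26, m=12, k=58, j=21
h = (26 + ⌊13×13/5⌋ + 58 + ⌊58/4⌋ + ⌊21/4⌋ - 2×21) mod 7
= (26 + 33 + 58 + 14 + 5 - 42) mod 7
= 94 mod 7 = 3
h=3 → Tuesday


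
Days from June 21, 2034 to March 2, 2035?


From June 21, 2034 to March 2, 2035
Rest of June 2034: 30 - 21 = 9
Full months: July 31, August 31, September 30, October 31, November 30, December 31, January 31, February 2035 28
Days into March 2035: 2
Total = 9 + 31 + 31 + 30 + 31 + 30 + 31 + 31 + 28 + 2 = 254 days

254 days


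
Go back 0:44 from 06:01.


05:17

Start: 361 minutes from midnight
Subtract: 44 minutes
Remaining: 361 - 44 = 317
Hours: 5, Minutes: 17


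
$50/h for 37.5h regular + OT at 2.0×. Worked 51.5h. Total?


$3275.00

Regular: 37.5h × $50 = $1875.00
Overtime: 51.5 - 37.5 = 14.0h
OT pay: 14.0h × $50 × 2.0 = $1400.00
Total = $1875.00 + $1400.00 = $3275.00


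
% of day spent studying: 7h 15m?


30.2%

Time: 435 minutes
Day: 1440 minutes
Percentage = (435/1440) × 100 ≈ 30.2%


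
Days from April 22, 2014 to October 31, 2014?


192 days

From April 22, 2014 to October 31, 2014
Rest of April 2014: 30 - 22 = 8
Full months: May 31, June 30, July 31, August 31, September 30
Days into October 2014: 31
Total = 8 + 31 + 30 + 31 + 31 + 30 + 31 = 192 days


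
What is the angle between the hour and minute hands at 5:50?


125.0°

Hour hand = 5×30 + 50×0.5 = 175.0°
Minute hand = 50×6 = 300°
Difference = |175.0 - 300| = 125.0°


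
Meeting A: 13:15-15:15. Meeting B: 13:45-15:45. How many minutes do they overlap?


90 minutes

Meeting A: 795-915 (in minutes from midnight)
Meeting B: 825-945
Overlap start = max(795, 825) = 825
Overlap end = min(915, 945) = 915
Overlap = max(0, 915 - 825) = 90 min


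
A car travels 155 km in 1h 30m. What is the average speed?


103.3 km/h

Distance: 155 km
Time: 1h 30m = 90 min = 90/60 = 3/2 hours
Speed = 155 ÷ (3/2) = 155 × 2 / 3 = 310/3 ≈ 103.3 km/h


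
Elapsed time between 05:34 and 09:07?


3h 33m

End time in minutes: 9×60 + 7 = 547
Start time in minutes: 5×60 + 34 = 334
Difference = 547 - 334 = 213 minutes
= 3 hours 33 minutes


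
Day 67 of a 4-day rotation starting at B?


Shift D

Shifts: A, B, C, D
Start: B (index 1)
Day 67: (1 + 67 - 1) mod 4
= 67 mod 4
= 3
Index 3 → shift D


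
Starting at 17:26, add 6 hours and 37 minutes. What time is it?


Start: 1046 minutes from midnight
Add: 397 minutes
Total: 1443 minutes
Hours: 1443 ÷ 60 = 24 remainder 3
24 ≥ 24 → 24 - 24 = 0 (next day)

00:03 (next day)


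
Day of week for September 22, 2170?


Saturday

Zeller's congruence:
q=22, m=9, k=70, j=21
h = (22 + ⌊13×10/5⌋ + 70 + ⌊70/4⌋ + ⌊21/4⌋ - 2×21) mod 7
= (22 + 26 + 70 + 17 + 5 - 42) mod 7
= 98 mod 7 = 0
h=0 → Saturday


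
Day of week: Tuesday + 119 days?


Start: Tuesday (index 1)
(1 + 119) mod 7
= 120 mod 7
= 1
Index 1 → Tuesday

Tuesday


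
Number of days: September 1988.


Month: September (month 9)
September has 30 days

30 days


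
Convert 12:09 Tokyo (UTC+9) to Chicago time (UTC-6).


21:09 (previous day)

Time difference = UTC-6 - UTC+9 = -15 hours
New hour = (12 -15) mod 24
= -3 mod 24 = 21
Minutes unchanged → 21:09; -3 < 0 → previous day


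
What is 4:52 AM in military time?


04:52

Input: 4:52 AM
AM hour stays: 4


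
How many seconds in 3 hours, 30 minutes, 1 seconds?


12601 seconds

Hours: 3 × 3600 = 10800
Minutes: 30 × 60 = 1800
Seconds: 1
Total = 10800 + 1800 + 1 = 12601


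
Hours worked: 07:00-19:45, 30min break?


12h 15m (735 minutes)

Total time = (19×60+45) - (7×60+0)
= 1185 - 420 = 765 min
Minus break: 765 - 30 = 735 min
= 12h 15m


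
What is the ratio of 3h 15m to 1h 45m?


13:7 (1.86)

Duration 1: 195 minutes
Duration 2: 105 minutes
Ratio = 195:105
GCD = 15
Simplified = 13:7
As a decimal: 13/7 ≈ 1.86


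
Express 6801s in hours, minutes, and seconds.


1h 53m 21s

Hours: 6801 ÷ 3600 = 1 remainder 3201
Minutes: 3201 ÷ 60 = 53 remainder 21
Seconds: 21


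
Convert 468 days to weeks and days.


66 weeks 6 days

Weeks: 468 ÷ 7 = 66 remainder 6


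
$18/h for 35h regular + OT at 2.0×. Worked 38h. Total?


$738.00

Regular: 35h × $18 = $630.00
Overtime: 38 - 35 = 3h
OT pay: 3h × $18 × 2.0 = $108.00
Total = $630.00 + $108.00 = $738.00


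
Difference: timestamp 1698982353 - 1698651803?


330550 seconds (91.8 hours / 3.83 days)

Difference = 1698982353 - 1698651803 = 330550 seconds
In hours: 330550 / 3600 ≈ 91.8
In days: 330550 / 86400 ≈ 3.83


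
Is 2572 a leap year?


Yes

Rules: divisible by 4 AND (not by 100 OR by 400)
2572 ÷ 4 = 643 exactly → divisible by 4
2572 ÷ 100 = 25 remainder 72 → not divisible by 100
Divisible by 4 but not by 100 → leap year


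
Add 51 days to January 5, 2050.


February 25, 2050

Start: January 5, 2050
Add 51 days
January 5 → February 1: 31 - 5 + 1 = 27 days (51 - 27 = 24 left)
February 1 + 24 = February 25, 2050


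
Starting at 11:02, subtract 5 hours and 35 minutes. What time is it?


05:27

Start: 662 minutes from midnight
Subtract: 335 minutes
Remaining: 662 - 335 = 327
Hours: 5, Minutes: 27


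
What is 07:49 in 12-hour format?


7:49 AM

Hour: 7
7 < 12 → AM


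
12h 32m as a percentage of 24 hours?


Total minutes: 12×60 + 32 = 752
Day = 24×60 = 1440 minutes
Fraction = 752/1440 ≈ 0.5222
As a percentage: 752/1440 × 100 ≈ 52.22%

0.5222 (52.22%)


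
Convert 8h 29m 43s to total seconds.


Hours: 8 × 3600 = 28800
Minutes: 29 × 60 = 1740
Seconds: 43
Total = 28800 + 1740 + 43 = 30583

30583 seconds


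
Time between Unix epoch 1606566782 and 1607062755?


Difference = 1607062755 - 1606566782 = 495973 seconds
In hours: 495973 / 3600 ≈ 137.8
In days: 495973 / 86400 ≈ 5.74

495973 seconds (137.8 hours / 5.74 days)


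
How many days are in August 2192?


Month: August (month 8)
August has 31 days

31 days


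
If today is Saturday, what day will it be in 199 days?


Tuesday

Start: Saturday (index 5)
(5 + 199) mod 7
= 204 mod 7
= 1
Index 1 → Tuesday


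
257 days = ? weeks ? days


Weeks: 257 ÷ 7 = 36 remainder 5

36 weeks 5 days


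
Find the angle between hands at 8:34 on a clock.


Hour hand = 8×30 + 34×0.5 = 257.0°
Minute hand = 34×6 = 204°
Difference = |257.0 - 204| = 53.0°

53.0°


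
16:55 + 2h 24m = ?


Start: 1015 minutes from midnight
Add: 144 minutes
Total: 1159 minutes
Hours: 1159 ÷ 60 = 19 remainder 19

19:19


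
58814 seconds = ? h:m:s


Hours: 58814 ÷ 3600 = 16 remainder 1214
Minutes: 1214 ÷ 60 = 20 remainder 14
Seconds: 14

16h 20m 14s


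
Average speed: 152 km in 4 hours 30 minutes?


Distance: 152 km
Time: 4h 30m = 270 min = 270/60 = 9/2 hours
Speed = 152 ÷ (9/2) = 152 × 2 / 9 = 304/9 ≈ 33.8 km/h

33.8 km/h


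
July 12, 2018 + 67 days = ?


Start: July 12, 2018
Add 67 days
July 12 → August 1: 31 - 12 + 1 = 20 days (67 - 20 = 47 left)
August 1 → September 1: 31 - 1 + 1 = 31 days (47 - 31 = 16 left)
September 1 + 16 = September 17, 2018

September 17, 2018


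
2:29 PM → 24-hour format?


Input: 2:29 PM
PM: 2 + 12 = 14

14:29


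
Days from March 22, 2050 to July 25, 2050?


125 days

From March 22, 2050 to July 25, 2050
Rest of March 2050: 31 - 22 = 9
Full months: April 30, May 31, June 30
Days into July 2050: 25
Total = 9 + 30 + 31 + 30 + 25 = 125 days


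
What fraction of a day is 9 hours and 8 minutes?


0.3806 (38.06%)

Total minutes: 9×60 + 8 = 548
Day = 24×60 = 1440 minutes
Fraction = 548/1440 ≈ 0.3806
As a percentage: 548/1440 × 100 ≈ 38.06%


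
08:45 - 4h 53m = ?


Start: 525 minutes from midnight
Subtract: 293 minutes
Remaining: 525 - 293 = 232
Hours: 3, Minutes: 52

03:52


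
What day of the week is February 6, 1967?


Monday

Zeller's congruence:
q=6, m=14, k=66, j=19
h = (6 + ⌊13×15/5⌋ + 66 + ⌊66/4⌋ + ⌊19/4⌋ - 2×19) mod 7
= (6 + 39 + 66 + 16 + 4 - 38) mod 7
= 93 mod 7 = 2
h=2 → Monday


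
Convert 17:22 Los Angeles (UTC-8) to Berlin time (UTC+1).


02:22 (next day)

Time difference = UTC+1 - UTC-8 = +9 hours
New hour = (17 + 9) mod 24
= 26 mod 24 = 2
Minutes unchanged → 02:22; 26 ≥ 24 → next day


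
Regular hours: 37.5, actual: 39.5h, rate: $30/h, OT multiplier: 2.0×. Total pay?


Regular: 37.5h × $30 = $1125.00
Overtime: 39.5 - 37.5 = 2.0h
OT pay: 2.0h × $30 × 2.0 = $120.00
Total = $1125.00 + $120.00 = $1245.00

$1245.00


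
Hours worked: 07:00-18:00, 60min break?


Total time = (18×60+0) - (7×60+0)
= 1080 - 420 = 660 min
Minus break: 660 - 60 = 600 min
= 10h 0m

10h 0m (600 minutes)


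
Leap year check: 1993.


No

Rules: divisible by 4 AND (not by 100 OR by 400)
1993 ÷ 4 = 498 remainder 1 → not divisible by 4
Not divisible by 4 → not a leap year


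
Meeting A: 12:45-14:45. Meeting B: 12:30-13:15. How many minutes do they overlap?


30 minutes

Meeting A: 765-885 (in minutes from midnight)
Meeting B: 750-795
Overlap start = max(765, 750) = 765
Overlap end = min(885, 795) = 795
Overlap = max(0, 795 - 765) = 30 min


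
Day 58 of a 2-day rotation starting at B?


Shift A

Shifts: A, B
Start: B (index 1)
Day 58: (1 + 58 - 1) mod 2
= 58 mod 2
= 0
Index 0 → shift A


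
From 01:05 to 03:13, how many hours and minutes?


End time in minutes: 3×60 + 13 = 193
Start time in minutes: 1×60 + 5 = 65
Difference = 193 - 65 = 128 minutes
= 2 hours 8 minutes

2h 8m


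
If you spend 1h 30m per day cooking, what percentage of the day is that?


Time: 90 minutes
Day: 1440 minutes
Percentage = (90/1440) × 100 ≈ 6.3%

6.3%


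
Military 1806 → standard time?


6:06 PM

Hour: 18
18 - 12 = 6 → PM


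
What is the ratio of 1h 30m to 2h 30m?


3:5 (0.60)

Duration 1: 90 minutes
Duration 2: 150 minutes
Ratio = 90:150
GCD = 30
Simplified = 3:5
As a decimal: 3/5 = 0.60


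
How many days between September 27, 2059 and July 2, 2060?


From September 27, 2059 to July 2, 2060
Rest of September 2059: 30 - 27 = 3
Full months: October 31, November 30, December 31, January 31, February 2060 29, March 31, April 30, May 31, June 30
Days into July 2060: 2
Total = 3 + 31 + 30 + 31 + 31 + 29 + 31 + 30 + 31 + 30 + 2 = 279 days

279 days


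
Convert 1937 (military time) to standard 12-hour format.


7:37 PM

Hour: 19
19 - 12 = 7 → PM


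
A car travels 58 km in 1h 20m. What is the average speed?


Distance: 58 km
Time: 1h 20m = 80 min = 80/60 = 4/3 hours
Speed = 58 ÷ (4/3) = 58 × 3 / 4 = 174/4 = 43.5 km/h

43.5 km/h


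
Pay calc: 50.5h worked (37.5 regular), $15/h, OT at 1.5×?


$855.00

Regular: 37.5h × $15 = $562.50
Overtime: 50.5 - 37.5 = 13.0h
OT pay: 13.0h × $15 × 1.5 = $292.50
Total = $562.50 + $292.50 = $855.00


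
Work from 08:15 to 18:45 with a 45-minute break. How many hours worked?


9h 45m (585 minutes)

Total time = (18×60+45) - (8×60+15)
= 1125 - 495 = 630 min
Minus break: 630 - 45 = 585 min
= 9h 45m


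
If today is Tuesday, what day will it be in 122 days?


Start: Tuesday (index 1)
(1 + 122) mod 7
= 123 mod 7
= 4
Index 4 → Friday

Friday


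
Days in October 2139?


Month: October (month 10)
October has 31 days

31 days


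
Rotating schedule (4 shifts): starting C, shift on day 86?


Shift D

Shifts: A, B, C, D
Start: C (index 2)
Day 86: (2 + 86 - 1) mod 4
= 87 mod 4
= 3
Index 3 → shift D


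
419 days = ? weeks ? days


59 weeks 6 days

Weeks: 419 ÷ 7 = 59 remainder 6


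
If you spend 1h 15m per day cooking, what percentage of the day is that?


5.2%

Time: 75 minutes
Day: 1440 minutes
Percentage = (75/1440) × 100 ≈ 5.2%


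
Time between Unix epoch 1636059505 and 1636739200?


679695 seconds (188.8 hours / 7.87 days)

Difference = 1636739200 - 1636059505 = 679695 seconds
In hours: 679695 / 3600 ≈ 188.8
In days: 679695 / 86400 ≈ 7.87


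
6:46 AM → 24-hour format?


06:46

Input: 6:46 AM
AM hour stays: 6


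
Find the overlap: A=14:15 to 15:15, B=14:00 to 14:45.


Meeting A: 855-915 (in minutes from midnight)
Meeting B: 840-885
Overlap start = max(855, 840) = 855
Overlap end = min(915, 885) = 885
Overlap = max(0, 885 - 855) = 30 min

30 minutes


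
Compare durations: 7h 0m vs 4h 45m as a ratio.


Duration 1: 420 minutes
Duration 2: 285 minutes
Ratio = 420:285
GCD = 15
Simplified = 28:19
As a decimal: 28/19 ≈ 1.47

28:19 (1.47)


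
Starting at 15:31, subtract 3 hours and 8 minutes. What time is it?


12:23

Start: 931 minutes from midnight
Subtract: 188 minutes
Remaining: 931 - 188 = 743
Hours: 12, Minutes: 23


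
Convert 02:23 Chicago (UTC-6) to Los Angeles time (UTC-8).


Time difference = UTC-8 - UTC-6 = -2 hours
New hour = (2 -2) mod 24
= 0 mod 24 = 0
Minutes unchanged → 00:23

00:23


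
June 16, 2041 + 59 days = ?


August 14, 2041

Start: June 16, 2041
Add 59 days
June 16 → July 1: 30 - 16 + 1 = 15 days (59 - 15 = 44 left)
July 1 → August 1: 31 - 1 + 1 = 31 days (44 - 31 = 13 left)
August 1 + 13 = August 14, 2041


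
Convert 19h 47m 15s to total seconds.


71235 seconds

Hours: 19 × 3600 = 68400
Minutes: 47 × 60 = 2820
Seconds: 15
Total = 68400 + 2820 + 15 = 71235


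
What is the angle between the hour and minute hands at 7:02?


161.0°

Hour hand = 7×30 + 2×0.5 = 211.0°
Minute hand = 2×6 = 12°
Difference = |211.0 - 12| = 199.0°
Since > 180°: 360 - 199.0 = 161.0°


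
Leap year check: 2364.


Yes

Rules: divisible by 4 AND (not by 100 OR by 400)
2364 ÷ 4 = 591 exactly → divisible by 4
2364 ÷ 100 = 23 remainder 64 → not divisible by 100
Divisible by 4 but not by 100 → leap year


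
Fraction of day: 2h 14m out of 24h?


0.0931 (9.31%)

Total minutes: 2×60 + 14 = 134
Day = 24×60 = 1440 minutes
Fraction = 134/1440 ≈ 0.0931
As a percentage: 134/1440 × 100 ≈ 9.31%


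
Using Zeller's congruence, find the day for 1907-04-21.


Zeller's congruence:
q=21, m=4, k=7, j=19
h = (21 + ⌊13×5/5⌋ + 7 + ⌊7/4⌋ + ⌊19/4⌋ - 2×19) mod 7
= (21 + 13 + 7 + 1 + 4 - 38) mod 7
= 8 mod 7 = 1
h=1 → Sunday

Sunday


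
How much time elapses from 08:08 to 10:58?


End time in minutes: 10×60 + 58 = 658
Start time in minutes: 8×60 + 8 = 488
Difference = 658 - 488 = 170 minutes
= 2 hours 50 minutes

2h 50m


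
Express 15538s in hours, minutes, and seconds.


Hours: 15538 ÷ 3600 = 4 remainder 1138
Minutes: 1138 ÷ 60 = 18 remainder 58
Seconds: 58

4h 18m 58s


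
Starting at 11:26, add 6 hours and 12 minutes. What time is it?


Start: 686 minutes from midnight
Add: 372 minutes
Total: 1058 minutes
Hours: 1058 ÷ 60 = 17 remainder 38

17:38


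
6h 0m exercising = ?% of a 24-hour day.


25.0%

Time: 360 minutes
Day: 1440 minutes
Percentage = (360/1440) × 100 = 25.0%


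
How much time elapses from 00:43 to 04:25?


3h 42m

End time in minutes: 4×60 + 25 = 265
Start time in minutes: 0×60 + 43 = 43
Difference = 265 - 43 = 222 minutes
= 3 hours 42 minutes


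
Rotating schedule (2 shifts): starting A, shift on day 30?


Shifts: A, B
Start: A (index 0)
Day 30: (0 + 30 - 1) mod 2
= 29 mod 2
= 1
Index 1 → shift B

Shift B


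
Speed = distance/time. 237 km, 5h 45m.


41.2 km/h

Distance: 237 km
Time: 5h 45m = 345 min = 345/60 = 23/4 hours
Speed = 237 ÷ (23/4) = 237 × 4 / 23 = 948/23 ≈ 41.2 km/h


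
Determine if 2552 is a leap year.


Rules: divisible by 4 AND (not by 100 OR by 400)
2552 ÷ 4 = 638 exactly → divisible by 4
2552 ÷ 100 = 25 remainder 52 → not divisible by 100
Divisible by 4 but not by 100 → leap year

Yes


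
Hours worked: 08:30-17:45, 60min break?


Total time = (17×60+45) - (8×60+30)
= 1065 - 510 = 555 min
Minus break: 555 - 60 = 495 min
= 8h 15m

8h 15m (495 minutes)


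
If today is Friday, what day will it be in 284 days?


Tuesday

Start: Friday (index 4)
(4 + 284) mod 7
= 288 mod 7
= 1
Index 1 → Tuesday


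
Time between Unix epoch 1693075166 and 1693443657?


368491 seconds (102.4 hours / 4.26 days)

Difference = 1693443657 - 1693075166 = 368491 seconds
In hours: 368491 / 3600 ≈ 102.4
In days: 368491 / 86400 ≈ 4.26


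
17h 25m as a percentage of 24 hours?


Total minutes: 17×60 + 25 = 1045
Day = 24×60 = 1440 minutes
Fraction = 1045/1440 ≈ 0.7257
As a percentage: 1045/1440 × 100 ≈ 72.57%

0.7257 (72.57%)


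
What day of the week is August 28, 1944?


Zeller's congruence:
q=28, m=8, k=44, j=19
h = (28 + ⌊13×9/5⌋ + 44 + ⌊44/4⌋ + ⌊19/4⌋ - 2×19) mod 7
= (28 + 23 + 44 + 11 + 4 - 38) mod 7
= 72 mod 7 = 2
h=2 → Monday

Monday


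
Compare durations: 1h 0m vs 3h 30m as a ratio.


Duration 1: 60 minutes
Duration 2: 210 minutes
Ratio = 60:210
GCD = 30
Simplified = 2:7
As a decimal: 2/7 ≈ 0.29

2:7 (0.29)


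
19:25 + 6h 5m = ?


01:30 (next day)

Start: 1165 minutes from midnight
Add: 365 minutes
Total: 1530 minutes
Hours: 1530 ÷ 60 = 25 remainder 30
25 ≥ 24 → 25 - 24 = 1 (next day)


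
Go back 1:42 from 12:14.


10:32

Start: 734 minutes from midnight
Subtract: 102 minutes
Remaining: 734 - 102 = 632
Hours: 10, Minutes: 32


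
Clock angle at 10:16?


148.0°

Hour hand = 10×30 + 16×0.5 = 308.0°
Minute hand = 16×6 = 96°
Difference = |308.0 - 96| = 212.0°
Since > 180°: 360 - 212.0 = 148.0°


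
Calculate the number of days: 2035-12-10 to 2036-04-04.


116 days

From December 10, 2035 to April 4, 2036
Rest of December 2035: 31 - 10 = 21
Full months: January 31, February 2036 29, March 31
Days into April 2036: 4
Total = 21 + 31 + 29 + 31 + 4 = 116 days


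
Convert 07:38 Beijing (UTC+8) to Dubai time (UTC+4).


03:38

Time difference = UTC+4 - UTC+8 = -4 hours
New hour = (7 -4) mod 24
= 3 mod 24 = 3
Minutes unchanged → 03:38


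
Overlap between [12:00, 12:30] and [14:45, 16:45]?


Meeting A: 720-750 (in minutes from midnight)
Meeting B: 885-1005
Overlap start = max(720, 885) = 885
Overlap end = min(750, 1005) = 750
Overlap = max(0, 750 - 885) = 0 min

0 minutes


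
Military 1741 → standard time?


5:41 PM

Hour: 17
17 - 12 = 5 → PM


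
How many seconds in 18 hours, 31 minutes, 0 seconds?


66660 seconds

Hours: 18 × 3600 = 64800
Minutes: 31 × 60 = 1860
Seconds: 0
Total = 64800 + 1860 + 0 = 66660


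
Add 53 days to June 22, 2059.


Start: June 22, 2059
Add 53 days
June 22 → July 1: 30 - 22 + 1 = 9 days (53 - 9 = 44 left)
July 1 → August 1: 31 - 1 + 1 = 31 days (44 - 31 = 13 left)
August 1 + 13 = August 14, 2059

August 14, 2059


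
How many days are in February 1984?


29 days

Month: February (month 2)
February: 28 or 29 (leap year)
1984 leap year? Yes


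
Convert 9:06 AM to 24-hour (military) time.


09:06

Input: 9:06 AM
AM hour stays: 9


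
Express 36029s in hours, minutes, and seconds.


Hours: 36029 ÷ 3600 = 10 remainder 29
Minutes: 29 ÷ 60 = 0 remainder 29
Seconds: 29

10h 0m 29s


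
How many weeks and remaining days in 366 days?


Weeks: 366 ÷ 7 = 52 remainder 2

52 weeks 2 days


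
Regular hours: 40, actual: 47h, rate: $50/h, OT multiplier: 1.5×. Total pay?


$2525.00

Regular: 40h × $50 = $2000.00
Overtime: 47 - 40 = 7h
OT pay: 7h × $50 × 1.5 = $525.00
Total = $2000.00 + $525.00 = $2525.00


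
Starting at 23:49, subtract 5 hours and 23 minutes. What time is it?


18:26

Start: 1429 minutes from midnight
Subtract: 323 minutes
Remaining: 1429 - 323 = 1106
Hours: 18, Minutes: 26


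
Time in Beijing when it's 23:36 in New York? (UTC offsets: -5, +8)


Time difference = UTC+8 - UTC-5 = +13 hours
New hour = (23 + 13) mod 24
= 36 mod 24 = 12
Minutes unchanged → 12:36; 36 ≥ 24 → next day

12:36 (next day)


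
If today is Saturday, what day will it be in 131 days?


Start: Saturday (index 5)
(5 + 131) mod 7
= 136 mod 7
= 3
Index 3 → Thursday

Thursday


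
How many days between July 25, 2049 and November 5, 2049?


From July 25, 2049 to November 5, 2049
Rest of July 2049: 31 - 25 = 6
Full months: August 31, September 30, October 31
Days into November 2049: 5
Total = 6 + 31 + 30 + 31 + 5 = 103 days

103 days


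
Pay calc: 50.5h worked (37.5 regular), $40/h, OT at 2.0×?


$2540.00

Regular: 37.5h × $40 = $1500.00
Overtime: 50.5 - 37.5 = 13.0h
OT pay: 13.0h × $40 × 2.0 = $1040.00
Total = $1500.00 + $1040.00 = $2540.00


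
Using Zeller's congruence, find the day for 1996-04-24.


Wednesday

Zeller's congruence:
q=24, m=4, k=96, j=19
h = (24 + ⌊13×5/5⌋ + 96 + ⌊96/4⌋ + ⌊19/4⌋ - 2×19) mod 7
= (24 + 13 + 96 + 24 + 4 - 38) mod 7
= 123 mod 7 = 4
h=4 → Wednesday


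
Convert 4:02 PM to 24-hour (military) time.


16:02

Input: 4:02 PM
PM: 4 + 12 = 16


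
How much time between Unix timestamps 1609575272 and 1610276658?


Difference = 1610276658 - 1609575272 = 701386 seconds
In hours: 701386 / 3600 ≈ 194.8
In days: 701386 / 86400 ≈ 8.12

701386 seconds (194.8 hours / 8.12 days)


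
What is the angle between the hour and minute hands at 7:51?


Hour hand = 7×30 + 51×0.5 = 235.5°
Minute hand = 51×6 = 306°
Difference = |235.5 - 306| = 70.5°

70.5°


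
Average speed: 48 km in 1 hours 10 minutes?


41.1 km/h

Distance: 48 km
Time: 1h 10m = 70 min = 70/60 = 7/6 hours
Speed = 48 ÷ (7/6) = 48 × 6 / 7 = 288/7 ≈ 41.1 km/h


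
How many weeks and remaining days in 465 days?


66 weeks 3 days

Weeks: 465 ÷ 7 = 66 remainder 3


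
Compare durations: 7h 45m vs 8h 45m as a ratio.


Duration 1: 465 minutes
Duration 2: 525 minutes
Ratio = 465:525
GCD = 15
Simplified = 31:35
As a decimal: 31/35 ≈ 0.89

31:35 (0.89)


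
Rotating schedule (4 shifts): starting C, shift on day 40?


Shift B

Shifts: A, B, C, D
Start: C (index 2)
Day 40: (2 + 40 - 1) mod 4
= 41 mod 4
= 1
Index 1 → shift B


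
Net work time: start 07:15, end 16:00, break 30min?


Total time = (16×60+0) - (7×60+15)
= 960 - 435 = 525 min
Minus break: 525 - 30 = 495 min
= 8h 15m

8h 15m (495 minutes)


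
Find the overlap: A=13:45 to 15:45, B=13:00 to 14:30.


Meeting A: 825-945 (in minutes from midnight)
Meeting B: 780-870
Overlap start = max(825, 780) = 825
Overlap end = min(945, 870) = 870
Overlap = max(0, 870 - 825) = 45 min

45 minutes


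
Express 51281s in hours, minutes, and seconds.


14h 14m 41s

Hours: 51281 ÷ 3600 = 14 remainder 881
Minutes: 881 ÷ 60 = 14 remainder 41
Seconds: 41


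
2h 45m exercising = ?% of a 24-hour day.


11.5%

Time: 165 minutes
Day: 1440 minutes
Percentage = (165/1440) × 100 ≈ 11.5%


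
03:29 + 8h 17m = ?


Start: 209 minutes from midnight
Add: 497 minutes
Total: 706 minutes
Hours: 706 ÷ 60 = 11 remainder 46

11:46


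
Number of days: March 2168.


31 days

Month: March (month 3)
March has 31 days


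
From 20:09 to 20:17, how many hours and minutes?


0h 8m

End time in minutes: 20×60 + 17 = 1217
Start time in minutes: 20×60 + 9 = 1209
Difference = 1217 - 1209 = 8 minutes
= 0 hours 8 minutes


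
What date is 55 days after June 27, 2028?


Start: June 27, 2028
Add 55 days
June 27 → July 1: 30 - 27 + 1 = 4 days (55 - 4 = 51 left)
July 1 → August 1: 31 - 1 + 1 = 31 days (51 - 31 = 20 left)
August 1 + 20 = August 21, 2028

August 21, 2028


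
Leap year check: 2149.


Rules: divisible by 4 AND (not by 100 OR by 400)
2149 ÷ 4 = 537 remainder 1 → not divisible by 4
Not divisible by 4 → not a leap year

No


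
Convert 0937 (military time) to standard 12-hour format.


Hour: 9
9 < 12 → AM

9:37 AM


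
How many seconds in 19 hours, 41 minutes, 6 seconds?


70866 seconds

Hours: 19 × 3600 = 68400
Minutes: 41 × 60 = 2460
Seconds: 6
Total = 68400 + 2460 + 6 = 70866


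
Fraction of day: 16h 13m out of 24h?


Total minutes: 16×60 + 13 = 973
Day = 24×60 = 1440 minutes
Fraction = 973/1440 ≈ 0.6757
As a percentage: 973/1440 × 100 ≈ 67.57%

0.6757 (67.57%)


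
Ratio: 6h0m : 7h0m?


Duration 1: 360 minutes
Duration 2: 420 minutes
Ratio = 360:420
GCD = 60
Simplified = 6:7
As a decimal: 6/7 ≈ 0.86

6:7 (0.86)


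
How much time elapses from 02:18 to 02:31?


End time in minutes: 2×60 + 31 = 151
Start time in minutes: 2×60 + 18 = 138
Difference = 151 - 138 = 13 minutes
= 0 hours 13 minutes

0h 13m


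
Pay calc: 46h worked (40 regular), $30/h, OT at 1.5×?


Regular: 40h × $30 = $1200.00
Overtime: 46 - 40 = 6h
OT pay: 6h × $30 × 1.5 = $270.00
Total = $1200.00 + $270.00 = $1470.00

$1470.00


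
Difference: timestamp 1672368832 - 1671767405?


Difference = 1672368832 - 1671767405 = 601427 seconds
In hours: 601427 / 3600 ≈ 167.1
In days: 601427 / 86400 ≈ 6.96

601427 seconds (167.1 hours / 6.96 days)


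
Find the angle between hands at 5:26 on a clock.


Hour hand = 5×30 + 26×0.5 = 163.0°
Minute hand = 26×6 = 156°
Difference = |163.0 - 156| = 7.0°

7.0°


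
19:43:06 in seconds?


Hours: 19 × 3600 = 68400
Minutes: 43 × 60 = 2580
Seconds: 6
Total = 68400 + 2580 + 6 = 70986

70986 seconds


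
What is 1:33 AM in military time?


01:33

Input: 1:33 AM
AM hour stays: 1


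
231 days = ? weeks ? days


33 weeks 0 days

Weeks: 231 ÷ 7 = 33 remainder 0


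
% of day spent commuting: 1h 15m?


5.2%

Time: 75 minutes
Day: 1440 minutes
Percentage = (75/1440) × 100 ≈ 5.2%


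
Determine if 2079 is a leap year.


No

Rules: divisible by 4 AND (not by 100 OR by 400)
2079 ÷ 4 = 519 remainder 3 → not divisible by 4
Not divisible by 4 → not a leap year


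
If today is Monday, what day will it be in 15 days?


Tuesday

Start: Monday (index 0)
(0 + 15) mod 7
= 15 mod 7
= 1
Index 1 → Tuesday


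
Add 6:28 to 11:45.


Start: 705 minutes from midnight
Add: 388 minutes
Total: 1093 minutes
Hours: 1093 ÷ 60 = 18 remainder 13

18:13


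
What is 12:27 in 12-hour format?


12:27 PM

Hour: 12
12 → 12 PM (noon)


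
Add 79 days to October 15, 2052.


Start: October 15, 2052
Add 79 days
October 15 → November 1: 31 - 15 + 1 = 17 days (79 - 17 = 62 left)
November 1 → December 1: 30 - 1 + 1 = 30 days (62 - 30 = 32 left)
December 1 → January 1: 31 - 1 + 1 = 31 days (32 - 31 = 1 left)
January 1 + 1 = January 2, 2053

January 2, 2053


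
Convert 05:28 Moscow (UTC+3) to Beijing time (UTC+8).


Time difference = UTC+8 - UTC+3 = +5 hours
New hour = (5 + 5) mod 24
= 10 mod 24 = 10
Minutes unchanged → 10:28

10:28


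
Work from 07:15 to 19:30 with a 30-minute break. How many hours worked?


11h 45m (705 minutes)

Total time = (19×60+30) - (7×60+15)
= 1170 - 435 = 735 min
Minus break: 735 - 30 = 705 min
= 11h 45m


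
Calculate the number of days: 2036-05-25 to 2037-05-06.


346 days

From May 25, 2036 to May 6, 2037
Rest of May 2036: 31 - 25 = 6
Full months: June 30, July 31, August 31, September 30, October 31, November 30, December 31, January 31, February 2037 28, March 31, April 30
Days into May 2037: 6
Total = 6 + 30 + 31 + 31 + 30 + 31 + 30 + 31 + 31 + 28 + 31 + 30 + 6 = 346 days


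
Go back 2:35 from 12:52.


Start: 772 minutes from midnight
Subtract: 155 minutes
Remaining: 772 - 155 = 617
Hours: 10, Minutes: 17

10:17


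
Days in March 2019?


Month: March (month 3)
March has 31 days

31 days


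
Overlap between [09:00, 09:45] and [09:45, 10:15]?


Meeting A: 540-585 (in minutes from midnight)
Meeting B: 585-615
Overlap start = max(540, 585) = 585
Overlap end = min(585, 615) = 585
Overlap = max(0, 585 - 585) = 0 min

0 minutes


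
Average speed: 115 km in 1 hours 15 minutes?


92.0 km/h

Distance: 115 km
Time: 1h 15m = 75 min = 75/60 = 5/4 hours
Speed = 115 ÷ (5/4) = 115 × 4 / 5 = 460/5 = 92.0 km/h


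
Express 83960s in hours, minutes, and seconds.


23h 19m 20s

Hours: 83960 ÷ 3600 = 23 remainder 1160
Minutes: 1160 ÷ 60 = 19 remainder 20
Seconds: 20


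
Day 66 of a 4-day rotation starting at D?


Shift A

Shifts: A, B, C, D
Start: D (index 3)
Day 66: (3 + 66 - 1) mod 4
= 68 mod 4
= 0
Index 0 → shift A


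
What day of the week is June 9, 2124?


Friday

Zeller's congruence:
q=9, m=6, k=24, j=21
h = (9 + ⌊13×7/5⌋ + 24 + ⌊24/4⌋ + ⌊21/4⌋ - 2×21) mod 7
= (9 + 18 + 24 + 6 + 5 - 42) mod 7
= 20 mod 7 = 6
h=6 → Friday


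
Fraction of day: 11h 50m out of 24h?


0.4931 (49.31%)

Total minutes: 11×60 + 50 = 710
Day = 24×60 = 1440 minutes
Fraction = 710/1440 ≈ 0.4931
As a percentage: 710/1440 × 100 ≈ 49.31%


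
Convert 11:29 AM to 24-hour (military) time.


Input: 11:29 AM
AM hour stays: 11

11:29


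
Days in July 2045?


31 days

Month: July (month 7)
July has 31 days


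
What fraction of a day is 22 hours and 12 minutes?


Total minutes: 22×60 + 12 = 1332
Day = 24×60 = 1440 minutes
Fraction = 1332/1440 = 0.9250
As a percentage: 1332/1440 × 100 = 92.50%

0.9250 (92.50%)


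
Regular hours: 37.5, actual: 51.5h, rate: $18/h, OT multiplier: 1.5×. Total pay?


$1053.00

Regular: 37.5h × $18 = $675.00
Overtime: 51.5 - 37.5 = 14.0h
OT pay: 14.0h × $18 × 1.5 = $378.00
Total = $675.00 + $378.00 = $1053.00


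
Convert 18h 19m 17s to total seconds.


Hours: 18 × 3600 = 64800
Minutes: 19 × 60 = 1140
Seconds: 17
Total = 64800 + 1140 + 17 = 65957

65957 seconds


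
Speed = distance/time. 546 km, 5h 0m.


109.2 km/h

Distance: 546 km
Time: 5 hours
Speed = 546 / 5 = 109.2 km/h


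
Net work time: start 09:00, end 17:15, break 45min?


7h 30m (450 minutes)

Total time = (17×60+15) - (9×60+0)
= 1035 - 540 = 495 min
Minus break: 495 - 45 = 450 min
= 7h 30m


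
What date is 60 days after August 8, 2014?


Start: August 8, 2014
Add 60 days
August 8 → September 1: 31 - 8 + 1 = 24 days (60 - 24 = 36 left)
September 1 → October 1: 30 - 1 + 1 = 30 days (36 - 30 = 6 left)
October 1 + 6 = October 7, 2014

October 7, 2014


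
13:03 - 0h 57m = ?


12:06

Start: 783 minutes from midnight
Subtract: 57 minutes
Remaining: 783 - 57 = 726
Hours: 12, Minutes: 6


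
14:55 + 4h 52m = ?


Start: 895 minutes from midnight
Add: 292 minutes
Total: 1187 minutes
Hours: 1187 ÷ 60 = 19 remainder 47

19:47


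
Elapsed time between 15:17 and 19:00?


End time in minutes: 19×60 + 0 = 1140
Start time in minutes: 15×60 + 17 = 917
Difference = 1140 - 917 = 223 minutes
= 3 hours 43 minutes

3h 43m


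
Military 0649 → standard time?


Hour: 6
6 < 12 → AM

6:49 AM


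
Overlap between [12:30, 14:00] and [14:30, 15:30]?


Meeting A: 750-840 (in minutes from midnight)
Meeting B: 870-930
Overlap start = max(750, 870) = 870
Overlap end = min(840, 930) = 840
Overlap = max(0, 840 - 870) = 0 min

0 minutes


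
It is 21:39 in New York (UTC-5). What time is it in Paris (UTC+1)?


03:39 (next day)

Time difference = UTC+1 - UTC-5 = +6 hours
New hour = (21 + 6) mod 24
= 27 mod 24 = 3
Minutes unchanged → 03:39; 27 ≥ 24 → next day


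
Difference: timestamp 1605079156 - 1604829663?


249493 seconds (69.3 hours / 2.89 days)

Difference = 1605079156 - 1604829663 = 249493 seconds
In hours: 249493 / 3600 ≈ 69.3
In days: 249493 / 86400 ≈ 2.89


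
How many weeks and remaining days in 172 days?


Weeks: 172 ÷ 7 = 24 remainder 4

24 weeks 4 days


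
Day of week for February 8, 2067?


Tuesday

Zeller's congruence:
q=8, m=14, k=66, j=20
h = (8 + ⌊13×15/5⌋ + 66 + ⌊66/4⌋ + ⌊20/4⌋ - 2×20) mod 7
= (8 + 39 + 66 + 16 + 5 - 40) mod 7
= 94 mod 7 = 3
h=3 → Tuesday


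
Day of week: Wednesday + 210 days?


Wednesday

Start: Wednesday (index 2)
(2 + 210) mod 7
= 212 mod 7
= 2
Index 2 → Wednesday


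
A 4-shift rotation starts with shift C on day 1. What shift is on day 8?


Shift B

Shifts: A, B, C, D
Start: C (index 2)
Day 8: (2 + 8 - 1) mod 4
= 9 mod 4
= 1
Index 1 → shift B


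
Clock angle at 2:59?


Hour hand = 2×30 + 59×0.5 = 89.5°
Minute hand = 59×6 = 354°
Difference = |89.5 - 354| = 264.5°
Since > 180°: 360 - 264.5 = 95.5°

95.5°


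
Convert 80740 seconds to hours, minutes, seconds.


Hours: 80740 ÷ 3600 = 22 remainder 1540
Minutes: 1540 ÷ 60 = 25 remainder 40
Seconds: 40

22h 25m 40s


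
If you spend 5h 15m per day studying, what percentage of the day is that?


21.9%

Time: 315 minutes
Day: 1440 minutes
Percentage = (315/1440) × 100 ≈ 21.9%


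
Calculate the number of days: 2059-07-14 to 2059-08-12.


29 days

From July 14, 2059 to August 12, 2059
Rest of July 2059: 31 - 14 = 17
Days into August 2059: 12
Total = 17 + 12 = 29 days


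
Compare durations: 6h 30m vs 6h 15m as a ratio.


26:25 (1.04)

Duration 1: 390 minutes
Duration 2: 375 minutes
Ratio = 390:375
GCD = 15
Simplified = 26:25
As a decimal: 26/25 = 1.04


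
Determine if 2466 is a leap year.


No

Rules: divisible by 4 AND (not by 100 OR by 400)
2466 ÷ 4 = 616 remainder 2 → not divisible by 4
Not divisible by 4 → not a leap year


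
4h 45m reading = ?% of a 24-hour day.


19.8%

Time: 285 minutes
Day: 1440 minutes
Percentage = (285/1440) × 100 ≈ 19.8%


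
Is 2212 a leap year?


Rules: divisible by 4 AND (not by 100 OR by 400)
2212 ÷ 4 = 553 exactly → divisible by 4
2212 ÷ 100 = 22 remainder 12 → not divisible by 100
Divisible by 4 but not by 100 → leap year

Yes


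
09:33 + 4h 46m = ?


Start: 573 minutes from midnight
Add: 286 minutes
Total: 859 minutes
Hours: 859 ÷ 60 = 14 remainder 19

14:19


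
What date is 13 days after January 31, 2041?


Start: January 31, 2041
Add 13 days
January 31 → February 1: 31 - 31 + 1 = 1 days (13 - 1 = 12 left)
February 1 + 12 = February 13, 2041

February 13, 2041
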